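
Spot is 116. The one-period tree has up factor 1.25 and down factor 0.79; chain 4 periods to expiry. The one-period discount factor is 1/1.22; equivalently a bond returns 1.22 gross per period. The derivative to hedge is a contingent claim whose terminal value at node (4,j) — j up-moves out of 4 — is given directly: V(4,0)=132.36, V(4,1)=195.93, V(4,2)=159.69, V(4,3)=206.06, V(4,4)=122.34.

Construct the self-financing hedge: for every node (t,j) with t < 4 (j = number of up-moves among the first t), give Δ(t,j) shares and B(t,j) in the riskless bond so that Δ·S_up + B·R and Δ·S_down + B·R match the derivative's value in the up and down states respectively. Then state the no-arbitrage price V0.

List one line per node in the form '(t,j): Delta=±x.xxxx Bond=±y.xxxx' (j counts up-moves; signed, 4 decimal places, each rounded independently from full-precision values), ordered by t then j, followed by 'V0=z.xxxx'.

Under the risk-neutral measure, an up-move has probability p* = (R−d)/(u−d) = 0.9348 and values discount at R = 1.22.
Payoff layer (t=4): V(4,0)=132.3600, V(4,1)=195.9300, V(4,2)=159.6900, V(4,3)=206.0600, V(4,4)=122.3400
  t=3,j=0: stock 57.1925 → up 71.4907 (V=195.9300), down 45.1821 (V=132.3600). Price 157.2001; hedge Δ=2.4163, bond B=19.0045.
  t=3,j=1: stock 90.4945 → up 113.1181 (V=159.6900), down 71.4907 (V=195.9300). Price 132.8307; hedge Δ=-0.8706, bond B=211.6133.
  t=3,j=2: stock 143.1875 → up 178.9844 (V=206.0600), down 113.1181 (V=159.6900). Price 166.4228; hedge Δ=0.7040, bond B=65.6185.
  t=3,j=3: stock 226.5625 → up 283.2031 (V=122.3400), down 178.9844 (V=206.0600). Price 104.7541; hedge Δ=-0.8033, bond B=286.7541.
  t=2,j=0: stock 72.3956 → up 90.4945 (V=132.8307), down 57.1925 (V=157.2001). Price 110.1804; hedge Δ=-0.7318, bond B=163.1573.
  t=2,j=1: stock 114.5500 → up 143.1875 (V=166.4228), down 90.4945 (V=132.8307). Price 134.6164; hedge Δ=0.6375, bond B=61.5901.
  t=2,j=2: stock 181.2500 → up 226.5625 (V=104.7541), down 143.1875 (V=166.4228). Price 89.1606; hedge Δ=-0.7397, bond B=223.2231.
  t=1,j=0: stock 91.6400 → up 114.5500 (V=134.6164), down 72.3956 (V=110.1804). Price 109.0351; hedge Δ=0.5797, bond B=55.9131.
  t=1,j=1: stock 145.0000 → up 181.2500 (V=89.1606), down 114.5500 (V=134.6164). Price 75.5124; hedge Δ=-0.6815, bond B=174.3294.
  t=0,j=0: stock 116.0000 → up 145.0000 (V=75.5124), down 91.6400 (V=109.0351). Price 63.6874; hedge Δ=-0.6282, bond B=136.5628.
Self-financing check: at every node Δ·S+B equals the discounted successor values.

(0,0): Delta=-0.6282 Bond=136.5628
(1,0): Delta=0.5797 Bond=55.9131
(1,1): Delta=-0.6815 Bond=174.3294
(2,0): Delta=-0.7318 Bond=163.1573
(2,1): Delta=0.6375 Bond=61.5901
(2,2): Delta=-0.7397 Bond=223.2231
(3,0): Delta=2.4163 Bond=19.0045
(3,1): Delta=-0.8706 Bond=211.6133
(3,2): Delta=0.7040 Bond=65.6185
(3,3): Delta=-0.8033 Bond=286.7541
V0=63.6874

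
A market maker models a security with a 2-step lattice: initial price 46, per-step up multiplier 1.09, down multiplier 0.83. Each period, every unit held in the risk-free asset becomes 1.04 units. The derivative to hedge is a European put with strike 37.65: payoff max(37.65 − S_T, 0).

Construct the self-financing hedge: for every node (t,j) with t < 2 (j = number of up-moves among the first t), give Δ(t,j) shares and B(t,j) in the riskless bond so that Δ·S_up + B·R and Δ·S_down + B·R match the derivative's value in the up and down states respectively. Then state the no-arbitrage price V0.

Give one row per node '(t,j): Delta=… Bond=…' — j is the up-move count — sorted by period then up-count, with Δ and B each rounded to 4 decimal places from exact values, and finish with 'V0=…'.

Risk-neutral probability p* = (R−d)/(u−d) = (1.04−0.83)/(1.09−0.83) = 0.8077.
Terminal payoffs: V(2,0)=5.9606, V(2,1)=0.0000, V(2,2)=0.0000
Node (1,0) S=38.1800: V=(p*·0.0000+(1−p*)·5.9606)/1.04=1.1022; Δ=(0.0000−5.9606)/(41.6162−31.6894)=-0.6005; B=V−Δ·S=24.0276
Node (1,1) S=50.1400: V=(p*·0.0000+(1−p*)·0.0000)/1.04=0.0000; Δ=(0.0000−0.0000)/(54.6526−41.6162)=0.0000; B=V−Δ·S=0.0000
Node (0,0) S=46.0000: V=(p*·0.0000+(1−p*)·1.1022)/1.04=0.2038; Δ=(0.0000−1.1022)/(50.1400−38.1800)=-0.0922; B=V−Δ·S=4.4430
Each (Δ,B) replicates both successor values, so the strategy is self-financing and V0 is arbitrage-free.

(0,0): Delta=-0.0922 Bond=4.4430
(1,0): Delta=-0.6005 Bond=24.0276
(1,1): Delta=0.0000 Bond=0.0000
V0=0.2038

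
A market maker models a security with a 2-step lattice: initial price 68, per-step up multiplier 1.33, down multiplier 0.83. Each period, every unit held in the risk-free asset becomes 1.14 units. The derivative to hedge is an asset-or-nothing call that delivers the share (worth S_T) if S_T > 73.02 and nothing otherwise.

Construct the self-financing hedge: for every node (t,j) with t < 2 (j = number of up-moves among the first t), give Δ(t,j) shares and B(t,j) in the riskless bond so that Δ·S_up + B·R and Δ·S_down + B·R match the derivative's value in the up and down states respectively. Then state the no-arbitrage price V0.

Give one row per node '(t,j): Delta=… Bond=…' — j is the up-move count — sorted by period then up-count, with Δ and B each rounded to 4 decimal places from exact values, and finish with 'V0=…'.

(0,0): Delta=1.4593 Bond=-36.4352
(1,0): Delta=2.6600 Bond=-109.3055
(1,1): Delta=1.0000 Bond=0.0000
V0=62.7950

Risk-neutral probability p* = (R−d)/(u−d) = (1.14−0.83)/(1.33−0.83) = 0.6200.
Terminal payoffs: V(2,0)=0.0000, V(2,1)=75.0652, V(2,2)=120.2852
(1,0): S=56.4400. Δ = (V_up−V_dn)/(S_up−S_dn) = (75.0652−0.0000)/(75.0652−46.8452) = 2.6600. V = [p*·75.0652 + (1−p*)·0.0000]/1.14 = 40.8249. B = V − Δ·S = -109.3055.
(1,1): S=90.4400. Δ = (V_up−V_dn)/(S_up−S_dn) = (120.2852−75.0652)/(120.2852−75.0652) = 1.0000. V = [p*·120.2852 + (1−p*)·75.0652]/1.14 = 90.4400. B = V − Δ·S = 0.0000.
(0,0): S=68.0000. Δ = (V_up−V_dn)/(S_up−S_dn) = (90.4400−40.8249)/(90.4400−56.4400) = 1.4593. V = [p*·90.4400 + (1−p*)·40.8249]/1.14 = 62.7950. B = V − Δ·S = -36.4352.
Self-financing check: at every node Δ·S+B equals the discounted successor values.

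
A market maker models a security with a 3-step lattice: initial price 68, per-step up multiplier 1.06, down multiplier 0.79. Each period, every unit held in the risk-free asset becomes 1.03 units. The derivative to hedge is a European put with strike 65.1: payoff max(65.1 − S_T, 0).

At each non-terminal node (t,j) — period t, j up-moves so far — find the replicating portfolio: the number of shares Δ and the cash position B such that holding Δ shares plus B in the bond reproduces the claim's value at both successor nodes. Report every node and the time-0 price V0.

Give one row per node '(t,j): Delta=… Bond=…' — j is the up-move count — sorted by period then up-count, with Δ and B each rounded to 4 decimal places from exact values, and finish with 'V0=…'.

Since d<R<u, set p* = (R−d)/(u−d) = 0.8889; price each node as the discounted p*-expectation of its children.
Terminal payoffs: V(3,0)=31.5733, V(3,1)=20.1149, V(3,2)=4.7402, V(3,3)=0.0000
  t=2,j=0: stock 42.4388 → up 44.9851 (V=20.1149), down 33.5267 (V=31.5733). Price 20.7651; hedge Δ=-1.0000, bond B=63.2039.
  t=2,j=1: stock 56.9432 → up 60.3598 (V=4.7402), down 44.9851 (V=20.1149). Price 6.2607; hedge Δ=-1.0000, bond B=63.2039.
  t=2,j=2: stock 76.4048 → up 80.9891 (V=0.0000), down 60.3598 (V=4.7402). Price 0.5113; hedge Δ=-0.2298, bond B=18.0677.
  t=1,j=0: stock 53.7200 → up 56.9432 (V=6.2607), down 42.4388 (V=20.7651). Price 7.6430; hedge Δ=-1.0000, bond B=61.3630.
  t=1,j=1: stock 72.0800 → up 76.4048 (V=0.5113), down 56.9432 (V=6.2607). Price 1.1167; hedge Δ=-0.2954, bond B=22.4105.
  t=0,j=0: stock 68.0000 → up 72.0800 (V=1.1167), down 53.7200 (V=7.6430). Price 1.7882; hedge Δ=-0.3555, bond B=25.9598.
Each (Δ,B) replicates both successor values, so the strategy is self-financing and V0 is arbitrage-free.

(0,0): Delta=-0.3555 Bond=25.9598
(1,0): Delta=-1.0000 Bond=61.3630
(1,1): Delta=-0.2954 Bond=22.4105
(2,0): Delta=-1.0000 Bond=63.2039
(2,1): Delta=-1.0000 Bond=63.2039
(2,2): Delta=-0.2298 Bond=18.0677
V0=1.7882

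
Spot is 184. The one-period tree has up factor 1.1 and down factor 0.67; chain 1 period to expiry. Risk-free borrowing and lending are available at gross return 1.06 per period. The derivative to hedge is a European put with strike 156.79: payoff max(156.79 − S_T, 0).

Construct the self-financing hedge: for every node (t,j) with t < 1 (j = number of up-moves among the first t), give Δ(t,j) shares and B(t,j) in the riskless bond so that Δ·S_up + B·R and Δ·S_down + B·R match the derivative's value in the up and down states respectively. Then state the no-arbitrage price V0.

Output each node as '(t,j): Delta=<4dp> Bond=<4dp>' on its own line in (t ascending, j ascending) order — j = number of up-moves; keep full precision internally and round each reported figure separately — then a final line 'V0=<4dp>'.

The replicating-portfolio and risk-neutral prices coincide; use p* = (1.06−0.67)/(1.1−0.67) = 0.9070 for the latter.
Terminal payoffs: V(1,0)=33.5100, V(1,1)=0.0000
(0,0): S=184.0000. Δ = (V_up−V_dn)/(S_up−S_dn) = (0.0000−33.5100)/(202.4000−123.2800) = -0.4235. V = [p*·0.0000 + (1−p*)·33.5100]/1.06 = 2.9408. B = V − Δ·S = 80.8710.
The time-0 hedge costs 2.9408, which is the no-arbitrage price.

(0,0): Delta=-0.4235 Bond=80.8710
V0=2.9408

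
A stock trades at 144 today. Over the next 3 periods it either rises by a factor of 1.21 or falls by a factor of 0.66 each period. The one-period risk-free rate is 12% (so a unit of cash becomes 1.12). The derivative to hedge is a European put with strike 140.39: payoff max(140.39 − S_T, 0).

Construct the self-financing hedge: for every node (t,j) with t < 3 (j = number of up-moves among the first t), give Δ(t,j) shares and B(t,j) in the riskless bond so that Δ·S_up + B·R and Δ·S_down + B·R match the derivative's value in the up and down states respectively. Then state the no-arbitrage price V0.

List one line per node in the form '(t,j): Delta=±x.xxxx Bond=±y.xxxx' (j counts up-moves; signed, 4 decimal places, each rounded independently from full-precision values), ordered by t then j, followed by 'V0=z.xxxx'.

Risk-neutral probability p* = (R−d)/(u−d) = (1.12−0.66)/(1.21−0.66) = 0.8364.
Terminal values V(3,·): V(3,0)=98.9906, V(3,1)=64.4911, V(3,2)=1.2419, V(3,3)=0.0000
Node (2,0) S=62.7264: V=(p*·64.4911+(1−p*)·98.9906)/1.12=62.6218; Δ=(64.4911−98.9906)/(75.8989−41.3994)=-1.0000; B=V−Δ·S=125.3482
Node (2,1) S=114.9984: V=(p*·1.2419+(1−p*)·64.4911)/1.12=10.3498; Δ=(1.2419−64.4911)/(139.1481−75.8989)=-1.0000; B=V−Δ·S=125.3482
Node (2,2) S=210.8304: V=(p*·0.0000+(1−p*)·1.2419)/1.12=0.1815; Δ=(0.0000−1.2419)/(255.1048−139.1481)=-0.0107; B=V−Δ·S=2.4395
Node (1,0) S=95.0400: V=(p*·10.3498+(1−p*)·62.6218)/1.12=16.8780; Δ=(10.3498−62.6218)/(114.9984−62.7264)=-1.0000; B=V−Δ·S=111.9180
Node (1,1) S=174.2400: V=(p*·0.1815+(1−p*)·10.3498)/1.12=1.6476; Δ=(0.1815−10.3498)/(210.8304−114.9984)=-0.1061; B=V−Δ·S=20.1356
Node (0,0) S=144.0000: V=(p*·1.6476+(1−p*)·16.8780)/1.12=3.6963; Δ=(1.6476−16.8780)/(174.2400−95.0400)=-0.1923; B=V−Δ·S=31.3880
Self-financing check: at every node Δ·S+B equals the discounted successor values.

(0,0): Delta=-0.1923 Bond=31.3880
(1,0): Delta=-1.0000 Bond=111.9180
(1,1): Delta=-0.1061 Bond=20.1356
(2,0): Delta=-1.0000 Bond=125.3482
(2,1): Delta=-1.0000 Bond=125.3482
(2,2): Delta=-0.0107 Bond=2.4395
V0=3.6963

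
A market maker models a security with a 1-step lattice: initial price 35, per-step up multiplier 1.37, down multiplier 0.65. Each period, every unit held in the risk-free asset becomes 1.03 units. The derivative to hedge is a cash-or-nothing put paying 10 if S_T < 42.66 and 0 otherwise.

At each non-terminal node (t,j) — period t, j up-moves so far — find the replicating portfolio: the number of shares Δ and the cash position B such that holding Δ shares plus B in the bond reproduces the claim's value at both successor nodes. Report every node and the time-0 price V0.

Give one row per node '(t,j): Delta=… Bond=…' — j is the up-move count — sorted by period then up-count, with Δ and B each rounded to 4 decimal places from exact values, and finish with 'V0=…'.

Since d<R<u, set p* = (R−d)/(u−d) = 0.5278; price each node as the discounted p*-expectation of its children.
Payoff layer (t=1): V(1,0)=10.0000, V(1,1)=0.0000
Node (0,0) S=35.0000: V=(p*·0.0000+(1−p*)·10.0000)/1.03=4.5847; Δ=(0.0000−10.0000)/(47.9500−22.7500)=-0.3968; B=V−Δ·S=18.4736
Self-financing check: at every node Δ·S+B equals the discounted successor values.

(0,0): Delta=-0.3968 Bond=18.4736
V0=4.5847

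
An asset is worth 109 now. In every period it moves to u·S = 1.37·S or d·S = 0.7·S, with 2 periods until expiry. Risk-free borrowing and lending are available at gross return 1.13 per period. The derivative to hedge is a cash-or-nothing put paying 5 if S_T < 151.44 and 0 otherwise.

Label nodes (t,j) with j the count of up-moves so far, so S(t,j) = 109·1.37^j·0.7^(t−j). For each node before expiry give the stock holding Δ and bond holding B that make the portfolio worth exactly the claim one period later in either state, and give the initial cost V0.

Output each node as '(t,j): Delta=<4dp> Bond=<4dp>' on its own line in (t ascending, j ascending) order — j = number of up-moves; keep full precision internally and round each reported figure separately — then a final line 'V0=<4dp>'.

(0,0): Delta=-0.0389 Bond=6.5413
(1,0): Delta=0.0000 Bond=4.4248
(1,1): Delta=-0.0500 Bond=9.0477
V0=2.3029

Under the risk-neutral measure, an up-move has probability p* = (R−d)/(u−d) = 0.6418 and values discount at R = 1.13.
At expiry t=2: V(2,0)=5.0000, V(2,1)=5.0000, V(2,2)=0.0000
  t=1,j=0: stock 76.3000 → up 104.5310 (V=5.0000), down 53.4100 (V=5.0000). Price 4.4248; hedge Δ=0.0000, bond B=4.4248.
  t=1,j=1: stock 149.3300 → up 204.5821 (V=0.0000), down 104.5310 (V=5.0000). Price 1.5850; hedge Δ=-0.0500, bond B=9.0477.
  t=0,j=0: stock 109.0000 → up 149.3300 (V=1.5850), down 76.3000 (V=4.4248). Price 2.3029; hedge Δ=-0.0389, bond B=6.5413.
The time-0 hedge costs 2.3029, which is the no-arbitrage price.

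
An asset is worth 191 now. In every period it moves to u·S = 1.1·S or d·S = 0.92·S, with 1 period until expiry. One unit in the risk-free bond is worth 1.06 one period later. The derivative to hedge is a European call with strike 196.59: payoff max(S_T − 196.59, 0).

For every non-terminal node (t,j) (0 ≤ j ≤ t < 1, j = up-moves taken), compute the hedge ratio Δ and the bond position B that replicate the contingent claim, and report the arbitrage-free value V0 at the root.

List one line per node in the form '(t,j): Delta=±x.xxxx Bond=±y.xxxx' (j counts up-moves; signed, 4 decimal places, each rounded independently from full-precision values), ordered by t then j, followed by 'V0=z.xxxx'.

(0,0): Delta=0.3930 Bond=-65.1426
V0=9.9130

Under the risk-neutral measure, an up-move has probability p* = (R−d)/(u−d) = 0.7778 and values discount at R = 1.06.
Payoff layer (t=1): V(1,0)=0.0000, V(1,1)=13.5100
  t=0,j=0: stock 191.0000 → up 210.1000 (V=13.5100), down 175.7200 (V=0.0000). Price 9.9130; hedge Δ=0.3930, bond B=-65.1426.
Root portfolio cost Δ·191+B reproduces V0=9.9130.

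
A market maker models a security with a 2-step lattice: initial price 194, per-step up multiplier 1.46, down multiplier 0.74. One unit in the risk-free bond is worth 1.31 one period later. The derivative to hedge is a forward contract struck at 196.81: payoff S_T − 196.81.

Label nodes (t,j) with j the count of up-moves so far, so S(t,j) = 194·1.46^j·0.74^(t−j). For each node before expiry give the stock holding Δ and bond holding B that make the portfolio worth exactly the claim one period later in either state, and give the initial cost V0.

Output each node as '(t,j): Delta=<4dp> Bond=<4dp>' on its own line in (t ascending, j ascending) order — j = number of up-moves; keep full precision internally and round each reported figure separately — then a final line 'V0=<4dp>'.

Risk-neutral probability p* = (R−d)/(u−d) = (1.31−0.74)/(1.46−0.74) = 0.7917.
At expiry t=2: V(2,0)=-90.5756, V(2,1)=12.7876, V(2,2)=216.7204
  t=1,j=0: stock 143.5600 → up 209.5976 (V=12.7876), down 106.2344 (V=-90.5756). Price -6.6766; hedge Δ=1.0000, bond B=-150.2366.
  t=1,j=1: stock 283.2400 → up 413.5304 (V=216.7204), down 209.5976 (V=12.7876). Price 133.0034; hedge Δ=1.0000, bond B=-150.2366.
  t=0,j=0: stock 194.0000 → up 283.2400 (V=133.0034), down 143.5600 (V=-6.6766). Price 79.3155; hedge Δ=1.0000, bond B=-114.6845.
The time-0 hedge costs 79.3155, which is the no-arbitrage price.

(0,0): Delta=1.0000 Bond=-114.6845
(1,0): Delta=1.0000 Bond=-150.2366
(1,1): Delta=1.0000 Bond=-150.2366
V0=79.3155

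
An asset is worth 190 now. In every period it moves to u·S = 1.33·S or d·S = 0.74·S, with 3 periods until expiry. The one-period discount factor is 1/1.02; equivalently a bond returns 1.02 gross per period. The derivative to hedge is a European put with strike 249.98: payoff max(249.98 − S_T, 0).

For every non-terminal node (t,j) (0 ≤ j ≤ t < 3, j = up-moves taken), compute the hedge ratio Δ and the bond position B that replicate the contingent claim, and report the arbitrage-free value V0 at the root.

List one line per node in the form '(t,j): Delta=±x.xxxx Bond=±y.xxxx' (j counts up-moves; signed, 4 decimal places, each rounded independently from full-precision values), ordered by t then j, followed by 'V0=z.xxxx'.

Risk-neutral probability p* = (R−d)/(u−d) = (1.02−0.74)/(1.33−0.74) = 0.4746.
Terminal values V(3,·): V(3,0)=172.9874, V(3,1)=111.6015, V(3,2)=1.2727, V(3,3)=0.0000
Node (2,0) S=104.0440: V=(p*·111.6015+(1−p*)·172.9874)/1.02=141.0344; Δ=(111.6015−172.9874)/(138.3785−76.9926)=-1.0000; B=V−Δ·S=245.0784
Node (2,1) S=186.9980: V=(p*·1.2727+(1−p*)·111.6015)/1.02=58.0804; Δ=(1.2727−111.6015)/(248.7073−138.3785)=-1.0000; B=V−Δ·S=245.0784
Node (2,2) S=336.0910: V=(p*·0.0000+(1−p*)·1.2727)/1.02=0.6556; Δ=(0.0000−1.2727)/(447.0010−248.7073)=-0.0064; B=V−Δ·S=2.8126
Node (1,0) S=140.6000: V=(p*·58.0804+(1−p*)·141.0344)/1.02=99.6730; Δ=(58.0804−141.0344)/(186.9980−104.0440)=-1.0000; B=V−Δ·S=240.2730
Node (1,1) S=252.7000: V=(p*·0.6556+(1−p*)·58.0804)/1.02=30.2235; Δ=(0.6556−58.0804)/(336.0910−186.9980)=-0.3852; B=V−Δ·S=127.5538
Node (0,0) S=190.0000: V=(p*·30.2235+(1−p*)·99.6730)/1.02=65.4058; Δ=(30.2235−99.6730)/(252.7000−140.6000)=-0.6195; B=V−Δ·S=183.1168
Each (Δ,B) replicates both successor values, so the strategy is self-financing and V0 is arbitrage-free.

(0,0): Delta=-0.6195 Bond=183.1168
(1,0): Delta=-1.0000 Bond=240.2730
(1,1): Delta=-0.3852 Bond=127.5538
(2,0): Delta=-1.0000 Bond=245.0784
(2,1): Delta=-1.0000 Bond=245.0784
(2,2): Delta=-0.0064 Bond=2.8126
V0=65.4058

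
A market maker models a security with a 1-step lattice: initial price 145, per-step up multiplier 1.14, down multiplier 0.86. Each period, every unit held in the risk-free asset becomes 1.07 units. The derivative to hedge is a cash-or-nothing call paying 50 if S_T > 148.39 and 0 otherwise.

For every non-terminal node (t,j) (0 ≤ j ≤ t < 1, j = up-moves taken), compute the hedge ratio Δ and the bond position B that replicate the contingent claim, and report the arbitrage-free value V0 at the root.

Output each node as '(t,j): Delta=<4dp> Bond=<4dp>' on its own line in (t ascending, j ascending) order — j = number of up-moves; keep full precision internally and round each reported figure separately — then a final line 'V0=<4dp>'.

(0,0): Delta=1.2315 Bond=-143.5247
V0=35.0467

No-arbitrage ⇒ martingale measure with p* = (R−d)/(u−d) = 0.7500.
Payoff layer (t=1): V(1,0)=0.0000, V(1,1)=50.0000
  t=0,j=0: stock 145.0000 → up 165.3000 (V=50.0000), down 124.7000 (V=0.0000). Price 35.0467; hedge Δ=1.2315, bond B=-143.5247.
Each (Δ,B) replicates both successor values, so the strategy is self-financing and V0 is arbitrage-free.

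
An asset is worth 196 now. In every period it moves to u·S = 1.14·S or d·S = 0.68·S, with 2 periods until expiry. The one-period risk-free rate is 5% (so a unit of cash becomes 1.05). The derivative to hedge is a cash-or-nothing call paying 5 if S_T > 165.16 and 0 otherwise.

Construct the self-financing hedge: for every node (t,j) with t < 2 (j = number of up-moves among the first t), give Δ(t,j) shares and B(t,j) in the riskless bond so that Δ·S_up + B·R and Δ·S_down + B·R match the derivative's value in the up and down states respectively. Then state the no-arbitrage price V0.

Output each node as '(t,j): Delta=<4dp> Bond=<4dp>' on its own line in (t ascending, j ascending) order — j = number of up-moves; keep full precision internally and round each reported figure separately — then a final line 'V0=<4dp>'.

(0,0): Delta=0.0425 Bond=-5.3925
(1,0): Delta=0.0000 Bond=0.0000
(1,1): Delta=0.0486 Bond=-7.0393
V0=2.9341

No-arbitrage ⇒ martingale measure with p* = (R−d)/(u−d) = 0.8043.
At expiry t=2: V(2,0)=0.0000, V(2,1)=0.0000, V(2,2)=5.0000
Node (1,0) S=133.2800: V=(p*·0.0000+(1−p*)·0.0000)/1.05=0.0000; Δ=(0.0000−0.0000)/(151.9392−90.6304)=0.0000; B=V−Δ·S=0.0000
Node (1,1) S=223.4400: V=(p*·5.0000+(1−p*)·0.0000)/1.05=3.8302; Δ=(5.0000−0.0000)/(254.7216−151.9392)=0.0486; B=V−Δ·S=-7.0393
Node (0,0) S=196.0000: V=(p*·3.8302+(1−p*)·0.0000)/1.05=2.9341; Δ=(3.8302−0.0000)/(223.4400−133.2800)=0.0425; B=V−Δ·S=-5.3925
Check: Δ(0,0)·S0 + B(0,0) = 2.9341 = V0.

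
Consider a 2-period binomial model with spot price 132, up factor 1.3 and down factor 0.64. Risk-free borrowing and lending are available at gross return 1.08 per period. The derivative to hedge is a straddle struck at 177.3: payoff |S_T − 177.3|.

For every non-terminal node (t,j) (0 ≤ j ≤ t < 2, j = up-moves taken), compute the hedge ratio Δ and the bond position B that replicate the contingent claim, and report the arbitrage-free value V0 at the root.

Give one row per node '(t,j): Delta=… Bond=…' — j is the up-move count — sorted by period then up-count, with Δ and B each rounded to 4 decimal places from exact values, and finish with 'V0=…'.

Since d<R<u, set p* = (R−d)/(u−d) = 0.6667; price each node as the discounted p*-expectation of its children.
At expiry t=2: V(2,0)=123.2328, V(2,1)=67.4760, V(2,2)=45.7800
  t=1,j=0: stock 84.4800 → up 109.8240 (V=67.4760), down 54.0672 (V=123.2328). Price 79.6867; hedge Δ=-1.0000, bond B=164.1667.
  t=1,j=1: stock 171.6000 → up 223.0800 (V=45.7800), down 109.8240 (V=67.4760). Price 49.0852; hedge Δ=-0.1916, bond B=81.9579.
  t=0,j=0: stock 132.0000 → up 171.6000 (V=49.0852), down 84.4800 (V=79.6867). Price 54.8941; hedge Δ=-0.3513, bond B=101.2600.
Root portfolio cost Δ·132+B reproduces V0=54.8941.

(0,0): Delta=-0.3513 Bond=101.2600
(1,0): Delta=-1.0000 Bond=164.1667
(1,1): Delta=-0.1916 Bond=81.9579
V0=54.8941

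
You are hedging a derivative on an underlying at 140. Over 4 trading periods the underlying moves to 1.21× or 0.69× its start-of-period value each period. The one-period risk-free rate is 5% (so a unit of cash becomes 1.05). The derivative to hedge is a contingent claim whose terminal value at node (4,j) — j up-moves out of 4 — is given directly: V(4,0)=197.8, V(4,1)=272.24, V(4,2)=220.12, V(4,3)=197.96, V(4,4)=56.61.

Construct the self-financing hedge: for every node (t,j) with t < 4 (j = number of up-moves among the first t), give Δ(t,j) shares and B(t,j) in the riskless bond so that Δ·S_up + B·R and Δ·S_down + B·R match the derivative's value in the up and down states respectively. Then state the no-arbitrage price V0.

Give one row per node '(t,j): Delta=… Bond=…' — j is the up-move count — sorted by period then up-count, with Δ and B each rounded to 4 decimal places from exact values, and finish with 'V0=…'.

Since d<R<u, set p* = (R−d)/(u−d) = 0.6923; price each node as the discounted p*-expectation of its children.
Terminal values V(4,·): V(4,0)=197.8000, V(4,1)=272.2400, V(4,2)=220.1200, V(4,3)=197.9600, V(4,4)=56.6100
Node (3,0) S=45.9913: V=(p*·272.2400+(1−p*)·197.8000)/1.05=237.4623; Δ=(272.2400−197.8000)/(55.6494−31.7340)=3.1126; B=V−Δ·S=94.3084
Node (3,1) S=80.6513: V=(p*·220.1200+(1−p*)·272.2400)/1.05=224.9114; Δ=(220.1200−272.2400)/(97.5881−55.6494)=-1.2428; B=V−Δ·S=325.1421
Node (3,2) S=141.4321: V=(p*·197.9600+(1−p*)·220.1200)/1.05=195.0271; Δ=(197.9600−220.1200)/(171.1328−97.5881)=-0.3013; B=V−Δ·S=237.6425
Node (3,3) S=248.0185: V=(p*·56.6100+(1−p*)·197.9600)/1.05=95.3355; Δ=(56.6100−197.9600)/(300.1024−171.1328)=-1.0960; B=V−Δ·S=367.1625
Node (2,0) S=66.6540: V=(p*·224.9114+(1−p*)·237.4623)/1.05=217.8792; Δ=(224.9114−237.4623)/(80.6513−45.9913)=-0.3621; B=V−Δ·S=242.0156
Node (2,1) S=116.8860: V=(p*·195.0271+(1−p*)·224.9114)/1.05=194.4974; Δ=(195.0271−224.9114)/(141.4321−80.6513)=-0.4917; B=V−Δ·S=251.9671
Node (2,2) S=204.9740: V=(p*·95.3355+(1−p*)·195.0271)/1.05=120.0094; Δ=(95.3355−195.0271)/(248.0185−141.4321)=-0.9353; B=V−Δ·S=311.7240
Node (1,0) S=96.6000: V=(p*·194.4974+(1−p*)·217.8792)/1.05=192.0874; Δ=(194.4974−217.8792)/(116.8860−66.6540)=-0.4655; B=V−Δ·S=237.0525
Node (1,1) S=169.4000: V=(p*·120.0094+(1−p*)·194.4974)/1.05=136.1226; Δ=(120.0094−194.4974)/(204.9740−116.8860)=-0.8456; B=V−Δ·S=279.3688
Node (0,0) S=140.0000: V=(p*·136.1226+(1−p*)·192.0874)/1.05=146.0405; Δ=(136.1226−192.0874)/(169.4000−96.6000)=-0.7687; B=V−Δ·S=253.6651
Each (Δ,B) replicates both successor values, so the strategy is self-financing and V0 is arbitrage-free.

(0,0): Delta=-0.7687 Bond=253.6651
(1,0): Delta=-0.4655 Bond=237.0525
(1,1): Delta=-0.8456 Bond=279.3688
(2,0): Delta=-0.3621 Bond=242.0156
(2,1): Delta=-0.4917 Bond=251.9671
(2,2): Delta=-0.9353 Bond=311.7240
(3,0): Delta=3.1126 Bond=94.3084
(3,1): Delta=-1.2428 Bond=325.1421
(3,2): Delta=-0.3013 Bond=237.6425
(3,3): Delta=-1.0960 Bond=367.1625
V0=146.0405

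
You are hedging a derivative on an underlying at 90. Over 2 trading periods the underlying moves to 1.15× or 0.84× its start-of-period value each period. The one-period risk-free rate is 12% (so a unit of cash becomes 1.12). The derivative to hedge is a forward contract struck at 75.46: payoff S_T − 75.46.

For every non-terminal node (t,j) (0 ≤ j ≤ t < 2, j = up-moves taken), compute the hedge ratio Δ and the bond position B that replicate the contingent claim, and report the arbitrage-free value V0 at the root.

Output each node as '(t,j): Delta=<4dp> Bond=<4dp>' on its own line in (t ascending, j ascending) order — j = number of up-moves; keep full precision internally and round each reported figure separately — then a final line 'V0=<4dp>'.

(0,0): Delta=1.0000 Bond=-60.1563
(1,0): Delta=1.0000 Bond=-67.3750
(1,1): Delta=1.0000 Bond=-67.3750
V0=29.8438

No-arbitrage ⇒ martingale measure with p* = (R−d)/(u−d) = 0.9032.
At expiry t=2: V(2,0)=-11.9560, V(2,1)=11.4800, V(2,2)=43.5650
Node (1,0) S=75.6000: V=(p*·11.4800+(1−p*)·-11.9560)/1.12=8.2250; Δ=(11.4800−-11.9560)/(86.9400−63.5040)=1.0000; B=V−Δ·S=-67.3750
Node (1,1) S=103.5000: V=(p*·43.5650+(1−p*)·11.4800)/1.12=36.1250; Δ=(43.5650−11.4800)/(119.0250−86.9400)=1.0000; B=V−Δ·S=-67.3750
Node (0,0) S=90.0000: V=(p*·36.1250+(1−p*)·8.2250)/1.12=29.8438; Δ=(36.1250−8.2250)/(103.5000−75.6000)=1.0000; B=V−Δ·S=-60.1563
Root portfolio cost Δ·90+B reproduces V0=29.8438.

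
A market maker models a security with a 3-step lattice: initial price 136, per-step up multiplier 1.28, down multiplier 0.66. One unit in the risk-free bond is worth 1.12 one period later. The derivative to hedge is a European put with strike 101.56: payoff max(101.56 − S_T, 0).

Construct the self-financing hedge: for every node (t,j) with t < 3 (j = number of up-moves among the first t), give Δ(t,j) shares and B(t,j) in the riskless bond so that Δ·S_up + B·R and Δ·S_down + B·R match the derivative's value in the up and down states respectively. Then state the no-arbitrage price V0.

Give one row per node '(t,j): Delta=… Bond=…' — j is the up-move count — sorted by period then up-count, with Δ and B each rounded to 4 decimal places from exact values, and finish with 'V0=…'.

(0,0): Delta=-0.1163 Bond=19.2933
(1,0): Delta=-0.4584 Bond=52.3133
(1,1): Delta=-0.0549 Bond=10.9286
(2,0): Delta=-1.0000 Bond=90.6786
(2,1): Delta=-0.3612 Bond=47.4300
(2,2): Delta=0.0000 Bond=0.0000
V0=3.4789

No-arbitrage ⇒ martingale measure with p* = (R−d)/(u−d) = 0.7419.
At expiry t=3: V(3,0)=62.4605, V(3,1)=25.7308, V(3,2)=0.0000, V(3,3)=0.0000
  t=2,j=0: stock 59.2416 → up 75.8292 (V=25.7308), down 39.0995 (V=62.4605). Price 31.4370; hedge Δ=-1.0000, bond B=90.6786.
  t=2,j=1: stock 114.8928 → up 147.0628 (V=0.0000), down 75.8292 (V=25.7308). Price 5.9287; hedge Δ=-0.3612, bond B=47.4300.
  t=2,j=2: stock 222.8224 → up 285.2127 (V=0.0000), down 147.0628 (V=0.0000). Price 0.0000; hedge Δ=0.0000, bond B=0.0000.
  t=1,j=0: stock 89.7600 → up 114.8928 (V=5.9287), down 59.2416 (V=31.4370). Price 11.1710; hedge Δ=-0.4584, bond B=52.3133.
  t=1,j=1: stock 174.0800 → up 222.8224 (V=0.0000), down 114.8928 (V=5.9287). Price 1.3661; hedge Δ=-0.0549, bond B=10.9286.
  t=0,j=0: stock 136.0000 → up 174.0800 (V=1.3661), down 89.7600 (V=11.1710). Price 3.4789; hedge Δ=-0.1163, bond B=19.2933.
The time-0 hedge costs 3.4789, which is the no-arbitrage price.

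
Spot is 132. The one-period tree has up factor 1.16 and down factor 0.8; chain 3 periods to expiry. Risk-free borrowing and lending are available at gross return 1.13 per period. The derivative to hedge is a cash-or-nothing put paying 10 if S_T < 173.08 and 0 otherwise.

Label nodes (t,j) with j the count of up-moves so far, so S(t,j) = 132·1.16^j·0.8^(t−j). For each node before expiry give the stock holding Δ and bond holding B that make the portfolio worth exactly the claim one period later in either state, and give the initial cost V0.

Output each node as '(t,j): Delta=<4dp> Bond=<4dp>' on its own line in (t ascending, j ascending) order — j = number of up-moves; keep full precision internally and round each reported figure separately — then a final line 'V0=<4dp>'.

The replicating-portfolio and risk-neutral prices coincide; use p* = (1.13−0.8)/(1.16−0.8) = 0.9167 for the latter.
At expiry t=3: V(3,0)=10.0000, V(3,1)=10.0000, V(3,2)=10.0000, V(3,3)=0.0000
  t=2,j=0: stock 84.4800 → up 97.9968 (V=10.0000), down 67.5840 (V=10.0000). Price 8.8496; hedge Δ=0.0000, bond B=8.8496.
  t=2,j=1: stock 122.4960 → up 142.0954 (V=10.0000), down 97.9968 (V=10.0000). Price 8.8496; hedge Δ=0.0000, bond B=8.8496.
  t=2,j=2: stock 177.6192 → up 206.0383 (V=0.0000), down 142.0954 (V=10.0000). Price 0.7375; hedge Δ=-0.1564, bond B=28.5152.
  t=1,j=0: stock 105.6000 → up 122.4960 (V=8.8496), down 84.4800 (V=8.8496). Price 7.8315; hedge Δ=0.0000, bond B=7.8315.
  t=1,j=1: stock 153.1200 → up 177.6192 (V=0.7375), down 122.4960 (V=8.8496). Price 1.2509; hedge Δ=-0.1472, bond B=23.7845.
  t=0,j=0: stock 132.0000 → up 153.1200 (V=1.2509), down 105.6000 (V=7.8315). Price 1.5923; hedge Δ=-0.1385, bond B=19.8717.
Each (Δ,B) replicates both successor values, so the strategy is self-financing and V0 is arbitrage-free.

(0,0): Delta=-0.1385 Bond=19.8717
(1,0): Delta=0.0000 Bond=7.8315
(1,1): Delta=-0.1472 Bond=23.7845
(2,0): Delta=0.0000 Bond=8.8496
(2,1): Delta=0.0000 Bond=8.8496
(2,2): Delta=-0.1564 Bond=28.5152
V0=1.5923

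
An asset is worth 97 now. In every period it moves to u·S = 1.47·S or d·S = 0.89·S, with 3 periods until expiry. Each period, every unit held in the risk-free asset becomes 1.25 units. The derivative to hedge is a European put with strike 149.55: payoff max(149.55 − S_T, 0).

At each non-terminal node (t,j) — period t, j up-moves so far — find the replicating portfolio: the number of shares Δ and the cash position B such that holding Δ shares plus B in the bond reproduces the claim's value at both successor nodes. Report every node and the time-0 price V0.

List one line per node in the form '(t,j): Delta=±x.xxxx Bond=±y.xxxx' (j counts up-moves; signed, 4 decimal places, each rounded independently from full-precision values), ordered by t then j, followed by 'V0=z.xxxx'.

(0,0): Delta=-0.2690 Bond=33.3828
(1,0): Delta=-0.6331 Bond=73.1580
(1,1): Delta=-0.1343 Bond=22.5215
(2,0): Delta=-1.0000 Bond=119.6400
(2,1): Delta=-0.4973 Bond=74.2187
(2,2): Delta=0.0000 Bond=0.0000
V0=7.2890

Risk-neutral probability p* = (R−d)/(u−d) = (1.25−0.89)/(1.47−0.89) = 0.6207.
Payoff layer (t=3): V(3,0)=81.1680, V(3,1)=36.6045, V(3,2)=0.0000, V(3,3)=0.0000
  t=2,j=0: stock 76.8337 → up 112.9455 (V=36.6045), down 68.3820 (V=81.1680). Price 42.8063; hedge Δ=-1.0000, bond B=119.6400.
  t=2,j=1: stock 126.9051 → up 186.5505 (V=0.0000), down 112.9455 (V=36.6045). Price 11.1076; hedge Δ=-0.4973, bond B=74.2187.
  t=2,j=2: stock 209.6073 → up 308.1227 (V=0.0000), down 186.5505 (V=0.0000). Price 0.0000; hedge Δ=0.0000, bond B=0.0000.
  t=1,j=0: stock 86.3300 → up 126.9051 (V=11.1076), down 76.8337 (V=42.8063). Price 18.5050; hedge Δ=-0.6331, bond B=73.1580.
  t=1,j=1: stock 142.5900 → up 209.6073 (V=0.0000), down 126.9051 (V=11.1076). Price 3.3706; hedge Δ=-0.1343, bond B=22.5215.
  t=0,j=0: stock 97.0000 → up 142.5900 (V=3.3706), down 86.3300 (V=18.5050). Price 7.2890; hedge Δ=-0.2690, bond B=33.3828.
The time-0 hedge costs 7.2890, which is the no-arbitrage price.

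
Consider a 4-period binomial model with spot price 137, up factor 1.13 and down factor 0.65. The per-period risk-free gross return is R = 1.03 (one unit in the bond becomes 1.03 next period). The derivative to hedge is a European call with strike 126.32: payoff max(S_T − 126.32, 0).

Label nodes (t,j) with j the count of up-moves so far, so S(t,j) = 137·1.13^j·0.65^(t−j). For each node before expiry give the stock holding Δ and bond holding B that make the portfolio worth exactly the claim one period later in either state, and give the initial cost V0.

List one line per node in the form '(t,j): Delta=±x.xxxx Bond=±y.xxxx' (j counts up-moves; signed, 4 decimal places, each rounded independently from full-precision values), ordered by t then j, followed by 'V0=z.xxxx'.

(0,0): Delta=0.6670 Bond=-56.7092
(1,0): Delta=0.0300 Bond=-1.6854
(1,1): Delta=0.7634 Bond=-73.3382
(2,0): Delta=0.0000 Bond=0.0000
(2,1): Delta=0.0345 Bond=-2.1928
(2,2): Delta=0.8738 Bond=-94.8398
(3,0): Delta=0.0000 Bond=0.0000
(3,1): Delta=0.0000 Bond=0.0000
(3,2): Delta=0.0398 Bond=-2.8529
(3,3): Delta=1.0000 Bond=-122.6408
V0=34.6689

The replicating-portfolio and risk-neutral prices coincide; use p* = (1.03−0.65)/(1.13−0.65) = 0.7917 for the latter.
At expiry t=4: V(4,0)=0.0000, V(4,1)=0.0000, V(4,2)=0.0000, V(4,3)=2.1700, V(4,4)=97.0549
(3,0): S=37.6236. Δ = (V_up−V_dn)/(S_up−S_dn) = (0.0000−0.0000)/(42.5147−24.4554) = 0.0000. V = [p*·0.0000 + (1−p*)·0.0000]/1.03 = 0.0000. B = V − Δ·S = 0.0000.
(3,1): S=65.4072. Δ = (V_up−V_dn)/(S_up−S_dn) = (0.0000−0.0000)/(73.9102−42.5147) = 0.0000. V = [p*·0.0000 + (1−p*)·0.0000]/1.03 = 0.0000. B = V − Δ·S = 0.0000.
(3,2): S=113.7079. Δ = (V_up−V_dn)/(S_up−S_dn) = (2.1700−0.0000)/(128.4900−73.9102) = 0.0398. V = [p*·2.1700 + (1−p*)·0.0000]/1.03 = 1.6679. B = V − Δ·S = -2.8529.
(3,3): S=197.6769. Δ = (V_up−V_dn)/(S_up−S_dn) = (97.0549−2.1700)/(223.3749−128.4900) = 1.0000. V = [p*·97.0549 + (1−p*)·2.1700]/1.03 = 75.0361. B = V − Δ·S = -122.6408.
(2,0): S=57.8825. Δ = (V_up−V_dn)/(S_up−S_dn) = (0.0000−0.0000)/(65.4072−37.6236) = 0.0000. V = [p*·0.0000 + (1−p*)·0.0000]/1.03 = 0.0000. B = V − Δ·S = 0.0000.
(2,1): S=100.6265. Δ = (V_up−V_dn)/(S_up−S_dn) = (1.6679−0.0000)/(113.7079−65.4072) = 0.0345. V = [p*·1.6679 + (1−p*)·0.0000]/1.03 = 1.2819. B = V − Δ·S = -2.1928.
(2,2): S=174.9353. Δ = (V_up−V_dn)/(S_up−S_dn) = (75.0361−1.6679)/(197.6769−113.7079) = 0.8738. V = [p*·75.0361 + (1−p*)·1.6679]/1.03 = 58.0107. B = V − Δ·S = -94.8398.
(1,0): S=89.0500. Δ = (V_up−V_dn)/(S_up−S_dn) = (1.2819−0.0000)/(100.6265−57.8825) = 0.0300. V = [p*·1.2819 + (1−p*)·0.0000]/1.03 = 0.9853. B = V − Δ·S = -1.6854.
(1,1): S=154.8100. Δ = (V_up−V_dn)/(S_up−S_dn) = (58.0107−1.2819)/(174.9353−100.6265) = 0.7634. V = [p*·58.0107 + (1−p*)·1.2819]/1.03 = 44.8468. B = V − Δ·S = -73.3382.
(0,0): S=137.0000. Δ = (V_up−V_dn)/(S_up−S_dn) = (44.8468−0.9853)/(154.8100−89.0500) = 0.6670. V = [p*·44.8468 + (1−p*)·0.9853]/1.03 = 34.6689. B = V − Δ·S = -56.7092.
Each (Δ,B) replicates both successor values, so the strategy is self-financing and V0 is arbitrage-free.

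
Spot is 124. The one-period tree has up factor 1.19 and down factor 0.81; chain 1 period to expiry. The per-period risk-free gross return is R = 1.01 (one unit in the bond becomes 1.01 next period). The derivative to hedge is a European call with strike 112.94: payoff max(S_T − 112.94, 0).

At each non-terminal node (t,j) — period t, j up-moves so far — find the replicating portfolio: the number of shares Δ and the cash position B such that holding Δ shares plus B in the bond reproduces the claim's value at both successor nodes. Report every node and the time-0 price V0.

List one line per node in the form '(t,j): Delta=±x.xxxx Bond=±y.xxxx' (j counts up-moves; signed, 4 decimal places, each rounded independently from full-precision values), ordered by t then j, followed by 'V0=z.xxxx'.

Since d<R<u, set p* = (R−d)/(u−d) = 0.5263; price each node as the discounted p*-expectation of its children.
Terminal payoffs: V(1,0)=0.0000, V(1,1)=34.6200
Node (0,0) S=124.0000: V=(p*·34.6200+(1−p*)·0.0000)/1.01=18.0406; Δ=(34.6200−0.0000)/(147.5600−100.4400)=0.7347; B=V−Δ·S=-73.0646
The time-0 hedge costs 18.0406, which is the no-arbitrage price.

(0,0): Delta=0.7347 Bond=-73.0646
V0=18.0406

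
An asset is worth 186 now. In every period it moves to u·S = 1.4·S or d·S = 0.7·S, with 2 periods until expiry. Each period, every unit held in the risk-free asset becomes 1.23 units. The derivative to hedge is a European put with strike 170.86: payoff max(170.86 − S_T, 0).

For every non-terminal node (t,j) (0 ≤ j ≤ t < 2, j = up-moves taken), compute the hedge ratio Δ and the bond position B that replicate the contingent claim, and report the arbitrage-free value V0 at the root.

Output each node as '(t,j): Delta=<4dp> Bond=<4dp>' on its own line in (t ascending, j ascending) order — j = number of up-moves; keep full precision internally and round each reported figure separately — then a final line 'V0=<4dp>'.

Since d<R<u, set p* = (R−d)/(u−d) = 0.7571; price each node as the discounted p*-expectation of its children.
Terminal values V(2,·): V(2,0)=79.7200, V(2,1)=0.0000, V(2,2)=0.0000
Node (1,0) S=130.2000: V=(p*·0.0000+(1−p*)·79.7200)/1.23=15.7403; Δ=(0.0000−79.7200)/(182.2800−91.1400)=-0.8747; B=V−Δ·S=129.6260
Node (1,1) S=260.4000: V=(p*·0.0000+(1−p*)·0.0000)/1.23=0.0000; Δ=(0.0000−0.0000)/(364.5600−182.2800)=0.0000; B=V−Δ·S=0.0000
Node (0,0) S=186.0000: V=(p*·0.0000+(1−p*)·15.7403)/1.23=3.1078; Δ=(0.0000−15.7403)/(260.4000−130.2000)=-0.1209; B=V−Δ·S=25.5940
The time-0 hedge costs 3.1078, which is the no-arbitrage price.

(0,0): Delta=-0.1209 Bond=25.5940
(1,0): Delta=-0.8747 Bond=129.6260
(1,1): Delta=0.0000 Bond=0.0000
V0=3.1078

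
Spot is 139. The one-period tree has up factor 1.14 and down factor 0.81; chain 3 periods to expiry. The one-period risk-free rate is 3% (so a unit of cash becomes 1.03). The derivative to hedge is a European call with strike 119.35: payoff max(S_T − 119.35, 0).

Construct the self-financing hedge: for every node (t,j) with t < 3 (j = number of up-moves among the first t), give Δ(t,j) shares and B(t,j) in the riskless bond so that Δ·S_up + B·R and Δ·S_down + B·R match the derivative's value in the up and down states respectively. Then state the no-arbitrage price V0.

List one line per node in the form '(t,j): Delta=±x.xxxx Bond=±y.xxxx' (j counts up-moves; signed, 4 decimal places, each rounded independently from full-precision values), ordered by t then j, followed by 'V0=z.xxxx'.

(0,0): Delta=0.7908 Bond=-75.4703
(1,0): Delta=0.4699 Bond=-41.6024
(1,1): Delta=0.9048 Bond=-95.8004
(2,0): Delta=0.0000 Bond=0.0000
(2,1): Delta=0.6368 Bond=-64.2756
(2,2): Delta=1.0000 Bond=-115.8738
V0=34.4480

The replicating-portfolio and risk-neutral prices coincide; use p* = (1.03−0.81)/(1.14−0.81) = 0.6667 for the latter.
At expiry t=3: V(3,0)=0.0000, V(3,1)=0.0000, V(3,2)=26.9720, V(3,3)=86.5846
(2,0): S=91.1979. Δ = (V_up−V_dn)/(S_up−S_dn) = (0.0000−0.0000)/(103.9656−73.8703) = 0.0000. V = [p*·0.0000 + (1−p*)·0.0000]/1.03 = 0.0000. B = V − Δ·S = 0.0000.
(2,1): S=128.3526. Δ = (V_up−V_dn)/(S_up−S_dn) = (26.9720−0.0000)/(146.3220−103.9656) = 0.6368. V = [p*·26.9720 + (1−p*)·0.0000]/1.03 = 17.4576. B = V − Δ·S = -64.2756.
(2,2): S=180.6444. Δ = (V_up−V_dn)/(S_up−S_dn) = (86.5846−26.9720)/(205.9346−146.3220) = 1.0000. V = [p*·86.5846 + (1−p*)·26.9720]/1.03 = 64.7706. B = V − Δ·S = -115.8738.
(1,0): S=112.5900. Δ = (V_up−V_dn)/(S_up−S_dn) = (17.4576−0.0000)/(128.3526−91.1979) = 0.4699. V = [p*·17.4576 + (1−p*)·0.0000]/1.03 = 11.2994. B = V − Δ·S = -41.6024.
(1,1): S=158.4600. Δ = (V_up−V_dn)/(S_up−S_dn) = (64.7706−17.4576)/(180.6444−128.3526) = 0.9048. V = [p*·64.7706 + (1−p*)·17.4576]/1.03 = 47.5724. B = V − Δ·S = -95.8004.
(0,0): S=139.0000. Δ = (V_up−V_dn)/(S_up−S_dn) = (47.5724−11.2994)/(158.4600−112.5900) = 0.7908. V = [p*·47.5724 + (1−p*)·11.2994]/1.03 = 34.4480. B = V − Δ·S = -75.4703.
Self-financing check: at every node Δ·S+B equals the discounted successor values.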